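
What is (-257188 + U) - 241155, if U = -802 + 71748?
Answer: -427397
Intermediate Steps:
U = 70946
(-257188 + U) - 241155 = (-257188 + 70946) - 241155 = -186242 - 241155 = -427397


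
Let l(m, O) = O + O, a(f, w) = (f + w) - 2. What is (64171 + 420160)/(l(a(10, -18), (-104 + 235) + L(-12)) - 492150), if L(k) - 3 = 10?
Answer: -484331/491862 ≈ -0.98469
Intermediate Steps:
a(f, w) = -2 + f + w
L(k) = 13 (L(k) = 3 + 10 = 13)
l(m, O) = 2*O
(64171 + 420160)/(l(a(10, -18), (-104 + 235) + L(-12)) - 492150) = (64171 + 420160)/(2*((-104 + 235) + 13) - 492150) = 484331/(2*(131 + 13) - 492150) = 484331/(2*144 - 492150) = 484331/(288 - 492150) = 484331/(-491862) = 484331*(-1/491862) = -484331/491862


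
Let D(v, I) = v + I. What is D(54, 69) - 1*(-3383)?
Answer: 3506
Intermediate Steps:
D(v, I) = I + v
D(54, 69) - 1*(-3383) = (69 + 54) - 1*(-3383) = 123 + 3383 = 3506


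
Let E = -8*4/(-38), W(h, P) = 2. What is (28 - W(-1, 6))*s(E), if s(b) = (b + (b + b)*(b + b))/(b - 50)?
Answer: -17264/8873 ≈ -1.9457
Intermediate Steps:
E = 16/19 (E = -32*(-1/38) = 16/19 ≈ 0.84210)
s(b) = (b + 4*b**2)/(-50 + b) (s(b) = (b + (2*b)*(2*b))/(-50 + b) = (b + 4*b**2)/(-50 + b))
(28 - W(-1, 6))*s(E) = (28 - 1*2)*(16*(1 + 4*(16/19))/(19*(-50 + 16/19))) = (28 - 2)*(16*(1 + 64/19)/(19*(-934/19))) = 26*((16/19)*(-19/934)*(83/19)) = 26*(-664/8873) = -17264/8873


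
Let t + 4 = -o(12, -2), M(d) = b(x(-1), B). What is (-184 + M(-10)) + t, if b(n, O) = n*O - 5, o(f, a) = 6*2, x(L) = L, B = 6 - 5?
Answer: -206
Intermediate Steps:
B = 1
o(f, a) = 12
b(n, O) = -5 + O*n (b(n, O) = O*n - 5 = -5 + O*n)
M(d) = -6 (M(d) = -5 + 1*(-1) = -5 - 1 = -6)
t = -16 (t = -4 - 1*12 = -4 - 12 = -16)
(-184 + M(-10)) + t = (-184 - 6) - 16 = -190 - 16 = -206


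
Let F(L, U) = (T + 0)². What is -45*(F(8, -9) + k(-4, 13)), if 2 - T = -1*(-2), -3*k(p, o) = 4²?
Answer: 240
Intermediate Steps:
k(p, o) = -16/3 (k(p, o) = -⅓*4² = -⅓*16 = -16/3)
T = 0 (T = 2 - (-1)*(-2) = 2 - 1*2 = 2 - 2 = 0)
F(L, U) = 0 (F(L, U) = (0 + 0)² = 0² = 0)
-45*(F(8, -9) + k(-4, 13)) = -45*(0 - 16/3) = -45*(-16/3) = 240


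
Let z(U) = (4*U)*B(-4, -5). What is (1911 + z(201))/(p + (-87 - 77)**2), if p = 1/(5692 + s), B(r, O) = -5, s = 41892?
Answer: -100354656/1279819265 ≈ -0.078413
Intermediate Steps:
z(U) = -20*U (z(U) = (4*U)*(-5) = -20*U)
p = 1/47584 (p = 1/(5692 + 41892) = 1/47584 ≈ 2.1015e-5)
(1911 + z(201))/(p + (-87 - 77)**2) = (1911 - 20*201)/(1/47584 + (-87 - 77)**2) = (1911 - 4020)/(1/47584 + (-164)**2) = -2109/(1/47584 + 26896) = -2109/1279819265/47584 = -2109*47584/1279819265 = -100354656/1279819265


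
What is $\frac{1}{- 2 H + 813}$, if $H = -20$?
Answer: $\frac{1}{853} \approx 0.0011723$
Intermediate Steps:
$\frac{1}{- 2 H + 813} = \frac{1}{\left(-2\right) \left(-20\right) + 813} = \frac{1}{40 + 813} = \frac{1}{853}$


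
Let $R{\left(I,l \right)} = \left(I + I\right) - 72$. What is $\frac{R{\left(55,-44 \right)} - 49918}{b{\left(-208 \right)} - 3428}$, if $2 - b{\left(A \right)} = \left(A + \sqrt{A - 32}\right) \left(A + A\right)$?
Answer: $\frac{1121726380}{2033313889} + \frac{20750080 i \sqrt{15}}{2033313889} \approx 0.55167 + 0.039524 i$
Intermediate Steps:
$R{\left(I,l \right)} = -72 + 2 I$ ($R{\left(I,l \right)} = 2 I - 72 = -72 + 2 I$)
$b{\left(A \right)} = 2 - 2 A \left(A + \sqrt{-32 + A}\right)$ ($b{\left(A \right)} = 2 - \left(A + \sqrt{A - 32}\right) \left(A + A\right) = 2 - \left(A + \sqrt{-32 + A}\right) 2 A = 2 - 2 A \left(A + \sqrt{-32 + A}\right)$)
$\frac{R{\left(55,-44 \right)} - 49918}{b{\left(-208 \right)} - 3428} = \frac{\left(-72 + 2 \cdot 55\right) - 49918}{\left(2 - 2 \left(-208\right)^{2} - - 416 \sqrt{-32 - 208}\right) - 3428} = \frac{\left(-72 + 110\right) - 49918}{\left(2 - 86528 - - 416 \sqrt{-240}\right) - 3428} = \frac{38 - 49918}{\left(2 - 86528 - - 416 \cdot 4 i \sqrt{15}\right) - 3428} = - \frac{49880}{\left(2 - 86528 + 1664 i \sqrt{15}\right) - 3428} = - \frac{49880}{\left(-86526 + 1664 i \sqrt{15}\right) - 3428} = - \frac{49880}{-89954 + 1664 i \sqrt{15}}$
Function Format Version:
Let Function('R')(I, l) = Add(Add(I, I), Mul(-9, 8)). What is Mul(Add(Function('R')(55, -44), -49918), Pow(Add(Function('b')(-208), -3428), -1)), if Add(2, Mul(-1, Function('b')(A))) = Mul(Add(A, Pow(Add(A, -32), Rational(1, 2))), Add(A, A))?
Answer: Add(Rational(1121726380, 2033313889), Mul(Rational(20750080, 2033313889), I, Pow(15, Rational(1, 2)))) ≈ Add(0.55167, Mul(0.039524, I))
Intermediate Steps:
Function('R')(I, l) = Add(-72, Mul(2, I)) (Function('R')(I, l) = Add(Mul(2, I), -72) = Add(-72, Mul(2, I)))
Function('b')(A) = Add(2, Mul(-2, A, Add(A, Pow(Add(-32, A), Rational(1, 2))))) (Function('b')(A) = Add(2, Mul(-1, Mul(Add(A, Pow(Add(A, -32), Rational(1, 2))), Add(A, A)))) = Add(2, Mul(-1, Mul(Add(A, Pow(Add(-32, A), Rational(1, 2))), Mul(2, A)))) = Add(2, Mul(-1, Mul(2, A, Add(A, Pow(Add(-32, A), Rational(1, 2)))))) = Add(2, Mul(-2, A, Add(A, Pow(Add(-32, A), Rational(1, 2))))))
Mul(Add(Function('R')(55, -44), -49918), Pow(Add(Function('b')(-208), -3428), -1)) = Mul(Add(Add(-72, Mul(2, 55)), -49918), Pow(Add(Add(2, Mul(-2, Pow(-208, 2)), Mul(-2, -208, Pow(Add(-32, -208), Rational(1, 2)))), -3428), -1)) = Mul(Add(Add(-72, 110), -49918), Pow(Add(Add(2, Mul(-2, 43264), Mul(-2, -208, Pow(-240, Rational(1, 2)))), -3428), -1)) = Mul(Add(38, -49918), Pow(Add(Add(2, -86528, Mul(-2, -208, Mul(4, I, Pow(15, Rational(1, 2))))), -3428), -1)) = Mul(-49880, Pow(Add(Add(2, -86528, Mul(1664, I, Pow(15, Rational(1, 2)))), -3428), -1)) = Mul(-49880, Pow(Add(Add(-86526, Mul(1664, I, Pow(15, Rational(1, 2)))), -3428), -1)) = Mul(-49880, Pow(Add(-89954, Mul(1664, I, Pow(15, Rational(1, 2)))), -1))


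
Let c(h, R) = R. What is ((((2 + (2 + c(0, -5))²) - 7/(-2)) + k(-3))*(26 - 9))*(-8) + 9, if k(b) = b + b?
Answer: -1147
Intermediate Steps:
k(b) = 2*b
((((2 + (2 + c(0, -5))²) - 7/(-2)) + k(-3))*(26 - 9))*(-8) + 9 = ((((2 + (2 - 5)²) - 7/(-2)) + 2*(-3))*(26 - 9))*(-8) + 9 = ((((2 + (-3)²) - 7*(-½)) - 6)*17)*(-8) + 9 = ((((2 + 9) + 7/2) - 6)*17)*(-8) + 9 = (((11 + 7/2) - 6)*17)*(-8) + 9 = ((29/2 - 6)*17)*(-8) + 9 = ((17/2)*17)*(-8) + 9 = (289/2)*(-8) + 9 = -1156 + 9 = -1147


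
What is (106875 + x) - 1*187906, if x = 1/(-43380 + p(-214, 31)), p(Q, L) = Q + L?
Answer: -3529953454/43563 ≈ -81031.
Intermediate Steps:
p(Q, L) = L + Q
x = -1/43563 (x = 1/(-43380 + (31 - 214)) = 1/(-43380 - 183) = 1/(-43563) = -1/43563 ≈ -2.2955e-5)
(106875 + x) - 1*187906 = (106875 - 1/43563) - 1*187906 = 4655795624/43563 - 187906 = -3529953454/43563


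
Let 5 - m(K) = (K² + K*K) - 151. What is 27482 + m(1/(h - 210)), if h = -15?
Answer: 1399173748/50625 ≈ 27638.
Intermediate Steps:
m(K) = 156 - 2*K² (m(K) = 5 - ((K² + K*K) - 151) = 5 - ((K² + K²) - 151) = 5 - (2*K² - 151) = 5 - (-151 + 2*K²) = 5 + (151 - 2*K²) = 156 - 2*K²)
27482 + m(1/(h - 210)) = 27482 + (156 - 2/(-15 - 210)²) = 27482 + (156 - 2*(1/(-225))²) = 27482 + (156 - 2*(-1/225)²) = 27482 + (156 - 2*1/50625) = 27482 + (156 - 2/50625) = 27482 + 7897498/50625 = 1399173748/50625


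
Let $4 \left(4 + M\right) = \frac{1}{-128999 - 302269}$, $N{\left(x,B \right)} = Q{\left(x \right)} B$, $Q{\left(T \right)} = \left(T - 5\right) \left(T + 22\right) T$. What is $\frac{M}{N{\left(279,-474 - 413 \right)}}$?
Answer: $\frac{6900289}{35208871674800544} \approx 1.9598 \cdot 10^{-10}$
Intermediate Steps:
$Q{\left(T \right)} = T \left(-5 + T\right) \left(22 + T\right)$ ($Q{\left(T \right)} = \left(-5 + T\right) \left(22 + T\right) T = T \left(-5 + T\right) \left(22 + T\right)$)
$N{\left(x,B \right)} = B x \left(-110 + x^{2} + 17 x\right)$ ($N{\left(x,B \right)} = x \left(-110 + x^{2} + 17 x\right) B = B x \left(-110 + x^{2} + 17 x\right)$)
$M = - \frac{6900289}{1725072}$ ($M = -4 + \frac{1}{4 \left(-128999 - 302269\right)} = -4 + \frac{1}{4 \left(-431268\right)} = -4 + \frac{1}{4} \left(- \frac{1}{431268}\right) = -4 - \frac{1}{1725072} = - \frac{6900289}{1725072} \approx -4.0$)
$\frac{M}{N{\left(279,-474 - 413 \right)}} = - \frac{6900289}{1725072 \left(-474 - 413\right) 279 \left(-110 + 279^{2} + 17 \cdot 279\right)} = - \frac{6900289}{1725072 \left(\left(-887\right) 279 \left(-110 + 77841 + 4743\right)\right)} = - \frac{6900289}{1725072 \left(\left(-887\right) 279 \cdot 82474\right)} = - \frac{6900289}{1725072 \left(-20410088202\right)} = \left(- \frac{6900289}{1725072}\right) \left(- \frac{1}{20410088202}\right) = \frac{6900289}{35208871674800544}$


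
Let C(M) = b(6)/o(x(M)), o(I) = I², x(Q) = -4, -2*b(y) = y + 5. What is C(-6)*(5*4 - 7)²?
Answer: -1859/32 ≈ -58.094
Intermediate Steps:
b(y) = -5/2 - y/2 (b(y) = -(y + 5)/2 = -(5 + y)/2 = -5/2 - y/2)
C(M) = -11/32 (C(M) = (-5/2 - ½*6)/((-4)²) = (-5/2 - 3)/16 = -11/2*1/16 = -11/32)
C(-6)*(5*4 - 7)² = -11*(5*4 - 7)²/32 = -11*(20 - 7)²/32 = -11/32*13² = -11/32*169 = -1859/32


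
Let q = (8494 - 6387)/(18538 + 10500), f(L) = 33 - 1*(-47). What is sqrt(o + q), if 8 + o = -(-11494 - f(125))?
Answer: sqrt(9752575348370)/29038 ≈ 107.55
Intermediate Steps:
f(L) = 80 (f(L) = 33 + 47 = 80)
o = 11566 (o = -8 - (-11494 - 1*80) = -8 - (-11494 - 80) = -8 - 1*(-11574) = -8 + 11574 = 11566)
q = 2107/29038 ≈ 0.072560
sqrt(o + q) = sqrt(11566 + 2107/29038) = sqrt(335855615/29038) = sqrt(9752575348370)/29038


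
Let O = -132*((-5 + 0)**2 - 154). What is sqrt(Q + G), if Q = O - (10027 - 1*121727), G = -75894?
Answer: sqrt(52834) ≈ 229.86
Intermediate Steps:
O = 17028 (O = -132*((-5)**2 - 154) = -132*(25 - 154) = -132*(-129) = 17028)
Q = 128728 (Q = 17028 - (10027 - 1*121727) = 17028 - (10027 - 121727) = 17028 - 1*(-111700) = 17028 + 111700 = 128728)
sqrt(Q + G) = sqrt(128728 - 75894) = sqrt(52834)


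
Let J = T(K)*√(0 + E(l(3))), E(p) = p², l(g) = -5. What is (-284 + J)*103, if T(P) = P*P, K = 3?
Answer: -24617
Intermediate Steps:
T(P) = P²
J = 45 (J = 3²*√(0 + (-5)²) = 9*√(0 + 25) = 9*√25 = 9*5 = 45)
(-284 + J)*103 = (-284 + 45)*103 = -239*103 = -24617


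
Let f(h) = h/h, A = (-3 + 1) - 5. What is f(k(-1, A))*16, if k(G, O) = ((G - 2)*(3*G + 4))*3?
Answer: 16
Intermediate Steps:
A = -7 (A = -2 - 5 = -7)
k(G, O) = 3*(-2 + G)*(4 + 3*G) (k(G, O) = ((-2 + G)*(4 + 3*G))*3 = 3*(-2 + G)*(4 + 3*G))
f(h) = 1
f(k(-1, A))*16 = 1*16 = 16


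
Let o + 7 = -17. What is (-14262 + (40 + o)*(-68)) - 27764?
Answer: -43114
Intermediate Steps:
o = -24 (o = -7 - 17 = -24)
(-14262 + (40 + o)*(-68)) - 27764 = (-14262 + (40 - 24)*(-68)) - 27764 = (-14262 + 16*(-68)) - 27764 = (-14262 - 1088) - 27764 = -15350 - 27764 = -43114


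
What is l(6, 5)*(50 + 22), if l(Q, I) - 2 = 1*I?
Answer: 504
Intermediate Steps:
l(Q, I) = 2 + I (l(Q, I) = 2 + 1*I = 2 + I)
l(6, 5)*(50 + 22) = (2 + 5)*(50 + 22) = 7*72 = 504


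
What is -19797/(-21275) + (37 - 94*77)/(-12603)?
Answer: 402702866/268128825 ≈ 1.5019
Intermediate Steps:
-19797/(-21275) + (37 - 94*77)/(-12603) = -19797*(-1/21275) + (37 - 7238)*(-1/12603) = 19797/21275 - 7201*(-1/12603) = 19797/21275 + 7201/12603 = 402702866/268128825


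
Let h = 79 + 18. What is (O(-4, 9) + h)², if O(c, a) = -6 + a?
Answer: 10000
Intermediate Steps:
h = 97
(O(-4, 9) + h)² = ((-6 + 9) + 97)² = (3 + 97)² = 100² = 10000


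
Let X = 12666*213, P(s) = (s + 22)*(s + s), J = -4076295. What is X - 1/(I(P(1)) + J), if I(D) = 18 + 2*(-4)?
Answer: 10997238097531/4076285 ≈ 2.6979e+6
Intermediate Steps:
P(s) = 2*s*(22 + s) (P(s) = (22 + s)*(2*s) = 2*s*(22 + s))
X = 2697858
I(D) = 10 (I(D) = 18 - 8 = 10)
X - 1/(I(P(1)) + J) = 2697858 - 1/(10 - 4076295) = 2697858 - 1/(-4076285) = 2697858 - 1*(-1/4076285) = 2697858 + 1/4076285 = 10997238097531/4076285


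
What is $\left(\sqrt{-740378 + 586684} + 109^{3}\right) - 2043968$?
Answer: $-748939 + i \sqrt{153694} \approx -7.4894 \cdot 10^{5} + 392.04 i$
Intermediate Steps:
$\left(\sqrt{-740378 + 586684} + 109^{3}\right) - 2043968 = \left(\sqrt{-153694} + 1295029\right) - 2043968 = \left(i \sqrt{153694} + 1295029\right) - 2043968 = \left(1295029 + i \sqrt{153694}\right) - 2043968 = -748939 + i \sqrt{153694}$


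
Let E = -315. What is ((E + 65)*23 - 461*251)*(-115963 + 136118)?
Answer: -2448046455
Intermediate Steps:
((E + 65)*23 - 461*251)*(-115963 + 136118) = ((-315 + 65)*23 - 461*251)*(-115963 + 136118) = (-250*23 - 115711)*20155 = (-5750 - 115711)*20155 = -121461*20155 = -2448046455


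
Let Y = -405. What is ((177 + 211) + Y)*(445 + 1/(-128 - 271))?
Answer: -3018418/399 ≈ -7565.0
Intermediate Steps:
((177 + 211) + Y)*(445 + 1/(-128 - 271)) = ((177 + 211) - 405)*(445 + 1/(-128 - 271)) = (388 - 405)*(445 + 1/(-399)) = -17*(445 - 1/399) = -17*177554/399 = -3018418/399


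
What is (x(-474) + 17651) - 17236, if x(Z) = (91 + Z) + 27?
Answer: 59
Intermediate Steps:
x(Z) = 118 + Z
(x(-474) + 17651) - 17236 = ((118 - 474) + 17651) - 17236 = (-356 + 17651) - 17236 = 17295 - 17236 = 59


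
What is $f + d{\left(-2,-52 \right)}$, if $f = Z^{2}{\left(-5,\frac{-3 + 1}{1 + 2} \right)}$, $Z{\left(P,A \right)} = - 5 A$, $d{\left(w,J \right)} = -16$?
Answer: $- \frac{44}{9} \approx -4.8889$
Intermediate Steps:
$f = \frac{100}{9}$ ($f = \left(- 5 \frac{-3 + 1}{1 + 2}\right)^{2} = \left(- 5 \left(- \frac{2}{3}\right)\right)^{2} = \left(- 5 \left(\left(-2\right) \frac{1}{3}\right)\right)^{2} = \left(\left(-5\right) \left(- \frac{2}{3}\right)\right)^{2} = \left(\frac{10}{3}\right)^{2} = \frac{100}{9} \approx 11.111$)
$f + d{\left(-2,-52 \right)} = \frac{100}{9} - 16 = - \frac{44}{9}$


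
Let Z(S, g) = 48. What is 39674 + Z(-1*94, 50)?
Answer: 39722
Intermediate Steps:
39674 + Z(-1*94, 50) = 39674 + 48 = 39722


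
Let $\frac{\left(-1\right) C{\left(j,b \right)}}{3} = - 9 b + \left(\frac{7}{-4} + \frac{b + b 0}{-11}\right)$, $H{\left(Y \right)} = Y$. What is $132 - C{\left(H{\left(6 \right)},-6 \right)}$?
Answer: $\frac{12777}{44} \approx 290.39$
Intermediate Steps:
$C{\left(j,b \right)} = \frac{21}{4} + \frac{300 b}{11}$ ($C{\left(j,b \right)} = - 3 \left(- 9 b + \left(\frac{7}{-4} + \frac{b + b 0}{-11}\right)\right) = - 3 \left(- 9 b + \left(7 \left(- \frac{1}{4}\right) + \left(b + 0\right) \left(- \frac{1}{11}\right)\right)\right) = - 3 \left(- 9 b + \left(- \frac{7}{4} + b \left(- \frac{1}{11}\right)\right)\right) = - 3 \left(- 9 b - \left(\frac{7}{4} + \frac{b}{11}\right)\right) = - 3 \left(- \frac{7}{4} - \frac{100 b}{11}\right) = \frac{21}{4} + \frac{300 b}{11}$)
$132 - C{\left(H{\left(6 \right)},-6 \right)} = 132 - \left(\frac{21}{4} + \frac{300}{11} \left(-6\right)\right) = 132 - \left(\frac{21}{4} - \frac{1800}{11}\right) = 132 - - \frac{6969}{44} = 132 + \frac{6969}{44} = \frac{12777}{44}$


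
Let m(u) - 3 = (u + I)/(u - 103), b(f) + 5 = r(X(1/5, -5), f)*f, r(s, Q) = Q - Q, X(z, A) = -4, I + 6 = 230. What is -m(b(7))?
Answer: -35/36 ≈ -0.97222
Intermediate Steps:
I = 224 (I = -6 + 230 = 224)
r(s, Q) = 0
b(f) = -5 (b(f) = -5 + 0*f = -5 + 0 = -5)
m(u) = 3 + (224 + u)/(-103 + u) (m(u) = 3 + (u + 224)/(u - 103) = 3 + (224 + u)/(-103 + u))
-m(b(7)) = -(-85 + 4*(-5))/(-103 - 5) = -(-85 - 20)/(-108) = -(-1)*(-105)/108 = -1*35/36 = -35/36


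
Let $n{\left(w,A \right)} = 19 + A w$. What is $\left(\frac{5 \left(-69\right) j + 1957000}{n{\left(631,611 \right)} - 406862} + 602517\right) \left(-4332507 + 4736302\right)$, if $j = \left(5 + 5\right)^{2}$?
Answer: $\frac{2590929344368015}{10651} \approx 2.4326 \cdot 10^{11}$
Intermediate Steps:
$j = 100$ ($j = 10^{2} = 100$)
$\left(\frac{5 \left(-69\right) j + 1957000}{n{\left(631,611 \right)} - 406862} + 602517\right) \left(-4332507 + 4736302\right) = \left(\frac{5 \left(-69\right) 100 + 1957000}{\left(19 + 611 \cdot 631\right) - 406862} + 602517\right) \left(-4332507 + 4736302\right) = \left(\frac{\left(-345\right) 100 + 1957000}{\left(19 + 385541\right) - 406862} + 602517\right) 403795 = \left(\frac{-34500 + 1957000}{385560 - 406862} + 602517\right) 403795 = \left(\frac{1922500}{-21302} + 602517\right) 403795 = \left(1922500 \left(- \frac{1}{21302}\right) + 602517\right) 403795 = \left(- \frac{961250}{10651} + 602517\right) 403795 = \frac{6416447317}{10651} \cdot 403795 = \frac{2590929344368015}{10651}$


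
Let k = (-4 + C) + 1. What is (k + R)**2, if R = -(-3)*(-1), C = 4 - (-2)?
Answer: 0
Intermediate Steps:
C = 6 (C = 4 - 1*(-2) = 4 + 2 = 6)
k = 3 (k = (-4 + 6) + 1 = 2 + 1 = 3)
R = -3 (R = -3*1 = -3)
(k + R)**2 = (3 - 3)**2 = 0**2 = 0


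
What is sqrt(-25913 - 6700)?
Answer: I*sqrt(32613) ≈ 180.59*I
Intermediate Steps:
sqrt(-25913 - 6700) = sqrt(-32613) = I*sqrt(32613)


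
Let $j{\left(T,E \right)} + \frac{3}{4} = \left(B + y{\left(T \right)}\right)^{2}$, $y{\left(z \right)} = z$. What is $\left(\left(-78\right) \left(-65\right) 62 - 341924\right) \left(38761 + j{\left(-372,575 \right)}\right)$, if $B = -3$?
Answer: $-4948162736$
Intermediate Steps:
$j{\left(T,E \right)} = - \frac{3}{4} + \left(-3 + T\right)^{2}$
$\left(\left(-78\right) \left(-65\right) 62 - 341924\right) \left(38761 + j{\left(-372,575 \right)}\right) = \left(\left(-78\right) \left(-65\right) 62 - 341924\right) \left(38761 - \left(\frac{3}{4} - \left(-3 - 372\right)^{2}\right)\right) = \left(5070 \cdot 62 - 341924\right) \left(38761 - \left(\frac{3}{4} - \left(-375\right)^{2}\right)\right) = \left(314340 - 341924\right) \left(38761 + \left(- \frac{3}{4} + 140625\right)\right) = - 27584 \left(38761 + \frac{562497}{4}\right) = \left(-27584\right) \frac{717541}{4} = -4948162736$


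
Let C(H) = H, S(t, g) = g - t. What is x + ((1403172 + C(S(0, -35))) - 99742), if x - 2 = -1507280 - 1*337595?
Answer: -541478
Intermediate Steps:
x = -1844873 (x = 2 + (-1507280 - 1*337595) = 2 + (-1507280 - 337595) = 2 - 1844875 = -1844873)
x + ((1403172 + C(S(0, -35))) - 99742) = -1844873 + ((1403172 + (-35 - 1*0)) - 99742) = -1844873 + ((1403172 + (-35 + 0)) - 99742) = -1844873 + ((1403172 - 35) - 99742) = -1844873 + (1403137 - 99742) = -1844873 + 1303395 = -541478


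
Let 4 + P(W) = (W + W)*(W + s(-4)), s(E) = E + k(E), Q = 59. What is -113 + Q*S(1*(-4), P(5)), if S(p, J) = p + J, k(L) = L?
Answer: -2355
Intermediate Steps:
s(E) = 2*E (s(E) = E + E = 2*E)
P(W) = -4 + 2*W*(-8 + W) (P(W) = -4 + (W + W)*(W + 2*(-4)) = -4 + (2*W)*(W - 8) = -4 + (2*W)*(-8 + W) = -4 + 2*W*(-8 + W))
S(p, J) = J + p
-113 + Q*S(1*(-4), P(5)) = -113 + 59*((-4 - 16*5 + 2*5²) + 1*(-4)) = -113 + 59*((-4 - 80 + 2*25) - 4) = -113 + 59*((-4 - 80 + 50) - 4) = -113 + 59*(-34 - 4) = -113 + 59*(-38) = -113 - 2242 = -2355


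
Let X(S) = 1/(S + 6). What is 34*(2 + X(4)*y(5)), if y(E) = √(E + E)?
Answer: 68 + 17*√10/5 ≈ 78.752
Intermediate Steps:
X(S) = 1/(6 + S)
y(E) = √2*√E (y(E) = √(2*E) = √2*√E)
34*(2 + X(4)*y(5)) = 34*(2 + (√2*√5)/(6 + 4)) = 34*(2 + √10/10) = 68 + 17*√10/5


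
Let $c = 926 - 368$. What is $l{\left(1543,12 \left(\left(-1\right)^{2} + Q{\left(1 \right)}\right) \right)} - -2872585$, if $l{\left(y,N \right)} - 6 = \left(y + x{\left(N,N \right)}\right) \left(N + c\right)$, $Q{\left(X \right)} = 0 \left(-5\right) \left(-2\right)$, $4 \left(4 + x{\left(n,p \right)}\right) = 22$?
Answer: $3752956$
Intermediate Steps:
$x{\left(n,p \right)} = \frac{3}{2}$ ($x{\left(n,p \right)} = -4 + \frac{1}{4} \cdot 22 = -4 + \frac{11}{2} = \frac{3}{2}$)
$Q{\left(X \right)} = 0$ ($Q{\left(X \right)} = 0 \left(-2\right) = 0$)
$c = 558$
$l{\left(y,N \right)} = 6 + \left(558 + N\right) \left(\frac{3}{2} + y\right)$ ($l{\left(y,N \right)} = 6 + \left(y + \frac{3}{2}\right) \left(N + 558\right) = 6 + \left(\frac{3}{2} + y\right) \left(558 + N\right) = 6 + \left(558 + N\right) \left(\frac{3}{2} + y\right)$)
$l{\left(1543,12 \left(\left(-1\right)^{2} + Q{\left(1 \right)}\right) \right)} - -2872585 = \left(843 + 558 \cdot 1543 + \frac{3 \cdot 12 \left(\left(-1\right)^{2} + 0\right)}{2} + 12 \left(\left(-1\right)^{2} + 0\right) 1543\right) - -2872585 = \left(843 + 860994 + \frac{3 \cdot 12 \left(1 + 0\right)}{2} + 12 \left(1 + 0\right) 1543\right) + 2872585 = \left(843 + 860994 + \frac{3 \cdot 12 \cdot 1}{2} + 12 \cdot 1 \cdot 1543\right) + 2872585 = \left(843 + 860994 + \frac{3}{2} \cdot 12 + 12 \cdot 1543\right) + 2872585 = \left(843 + 860994 + 18 + 18516\right) + 2872585 = 880371 + 2872585 = 3752956$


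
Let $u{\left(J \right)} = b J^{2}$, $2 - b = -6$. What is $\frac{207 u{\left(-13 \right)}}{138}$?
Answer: $2028$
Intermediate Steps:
$b = 8$ ($b = 2 - -6 = 2 + 6 = 8$)
$u{\left(J \right)} = 8 J^{2}$
$\frac{207 u{\left(-13 \right)}}{138} = \frac{207 \cdot 8 \left(-13\right)^{2}}{138} = 207 \cdot 8 \cdot 169 \cdot \frac{1}{138} = 207 \cdot 1352 \cdot \frac{1}{138} = 279864 \cdot \frac{1}{138} = 2028$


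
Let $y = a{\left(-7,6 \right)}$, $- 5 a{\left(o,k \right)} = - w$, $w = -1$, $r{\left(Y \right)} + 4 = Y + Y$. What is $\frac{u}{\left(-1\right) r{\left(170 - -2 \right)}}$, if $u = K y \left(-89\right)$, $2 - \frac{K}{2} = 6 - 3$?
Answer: $\frac{89}{850} \approx 0.10471$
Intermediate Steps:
$r{\left(Y \right)} = -4 + 2 Y$ ($r{\left(Y \right)} = -4 + \left(Y + Y\right) = -4 + 2 Y$)
$a{\left(o,k \right)} = - \frac{1}{5}$ ($a{\left(o,k \right)} = - \frac{\left(-1\right) \left(-1\right)}{5} = \left(- \frac{1}{5}\right) 1 = - \frac{1}{5}$)
$K = -2$ ($K = 4 - 2 \left(6 - 3\right) = 4 - 6 = -2$)
$y = - \frac{1}{5} \approx -0.2$
$u = - \frac{178}{5}$ ($u = \left(-2\right) \left(- \frac{1}{5}\right) \left(-89\right) = \frac{2}{5} \left(-89\right) = - \frac{178}{5} \approx -35.6$)
$\frac{u}{\left(-1\right) r{\left(170 - -2 \right)}} = - \frac{178}{5 \left(- (-4 + 2 \left(170 - -2\right))\right)} = - \frac{178}{5 \left(- (-4 + 2 \left(170 + 2\right))\right)} = - \frac{178}{5 \left(- (-4 + 2 \cdot 172)\right)} = - \frac{178}{5 \left(- (-4 + 344)\right)} = - \frac{178}{5 \left(\left(-1\right) 340\right)} = - \frac{178}{5 \left(-340\right)} = \left(- \frac{178}{5}\right) \left(- \frac{1}{340}\right) = \frac{89}{850}$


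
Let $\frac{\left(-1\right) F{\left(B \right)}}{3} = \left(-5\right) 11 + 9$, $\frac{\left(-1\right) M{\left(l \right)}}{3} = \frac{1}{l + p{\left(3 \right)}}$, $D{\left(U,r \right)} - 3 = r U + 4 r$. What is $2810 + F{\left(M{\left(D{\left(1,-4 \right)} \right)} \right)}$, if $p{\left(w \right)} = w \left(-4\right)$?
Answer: $2948$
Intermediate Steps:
$p{\left(w \right)} = - 4 w$
$D{\left(U,r \right)} = 3 + 4 r + U r$ ($D{\left(U,r \right)} = 3 + \left(r U + 4 r\right) = 3 + \left(U r + 4 r\right) = 3 + \left(4 r + U r\right) = 3 + 4 r + U r$)
$M{\left(l \right)} = - \frac{3}{-12 + l}$ ($M{\left(l \right)} = - \frac{3}{l - 12} = - \frac{3}{-12 + l}$)
$F{\left(B \right)} = 138$ ($F{\left(B \right)} = - 3 \left(\left(-5\right) 11 + 9\right) = - 3 \left(-55 + 9\right) = \left(-3\right) \left(-46\right) = 138$)
$2810 + F{\left(M{\left(D{\left(1,-4 \right)} \right)} \right)} = 2810 + 138 = 2948$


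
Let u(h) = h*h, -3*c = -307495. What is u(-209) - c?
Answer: -176452/3 ≈ -58817.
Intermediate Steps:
c = 307495/3 (c = -1/3*(-307495) = 307495/3 ≈ 1.0250e+5)
u(h) = h**2
u(-209) - c = (-209)**2 - 1*307495/3 = 43681 - 307495/3 = -176452/3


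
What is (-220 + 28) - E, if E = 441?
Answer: -633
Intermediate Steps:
(-220 + 28) - E = (-220 + 28) - 1*441 = -192 - 441 = -633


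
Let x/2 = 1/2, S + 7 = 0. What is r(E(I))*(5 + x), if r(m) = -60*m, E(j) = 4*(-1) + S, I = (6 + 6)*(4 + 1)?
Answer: 3960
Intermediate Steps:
S = -7 (S = -7 + 0 = -7)
I = 60 (I = 12*5 = 60)
x = 1 (x = 2/2 = 2*(½) = 1)
E(j) = -11 (E(j) = 4*(-1) - 7 = -4 - 7 = -11)
r(E(I))*(5 + x) = (-60*(-11))*(5 + 1) = 660*6 = 3960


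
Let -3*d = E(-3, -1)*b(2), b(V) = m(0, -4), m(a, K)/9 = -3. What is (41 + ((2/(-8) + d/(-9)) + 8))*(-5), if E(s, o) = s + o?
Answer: -1055/4 ≈ -263.75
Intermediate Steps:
m(a, K) = -27 (m(a, K) = 9*(-3) = -27)
b(V) = -27
E(s, o) = o + s
d = -36 (d = -(-1 - 3)*(-27)/3 = -(-4)*(-27)/3 = -⅓*108 = -36)
(41 + ((2/(-8) + d/(-9)) + 8))*(-5) = (41 + ((2/(-8) - 36/(-9)) + 8))*(-5) = (41 + ((2*(-⅛) - 36*(-⅑)) + 8))*(-5) = (41 + ((-¼ + 4) + 8))*(-5) = (41 + (15/4 + 8))*(-5) = (41 + 47/4)*(-5) = (211/4)*(-5) = -1055/4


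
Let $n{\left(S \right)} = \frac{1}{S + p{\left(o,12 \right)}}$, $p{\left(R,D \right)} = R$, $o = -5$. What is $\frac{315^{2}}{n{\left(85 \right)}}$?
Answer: $7938000$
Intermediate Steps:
$n{\left(S \right)} = \frac{1}{-5 + S}$ ($n{\left(S \right)} = \frac{1}{S - 5} = \frac{1}{-5 + S}$)
$\frac{315^{2}}{n{\left(85 \right)}} = \frac{315^{2}}{\frac{1}{-5 + 85}} = \frac{99225}{\frac{1}{80}} = 99225 \frac{1}{\frac{1}{80}} = 99225 \cdot 80 = 7938000$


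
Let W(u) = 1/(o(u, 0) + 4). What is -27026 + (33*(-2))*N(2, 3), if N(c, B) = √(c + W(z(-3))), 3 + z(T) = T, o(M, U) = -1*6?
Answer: -27026 - 33*√6 ≈ -27107.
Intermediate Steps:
o(M, U) = -6
z(T) = -3 + T
W(u) = -½ (W(u) = 1/(-6 + 4) = 1/(-2) = -½)
N(c, B) = √(-½ + c) (N(c, B) = √(c - ½) = √(-½ + c))
-27026 + (33*(-2))*N(2, 3) = -27026 + (33*(-2))*(√(-2 + 4*2)/2) = -27026 - 33*√(-2 + 8) = -27026 - 33*√6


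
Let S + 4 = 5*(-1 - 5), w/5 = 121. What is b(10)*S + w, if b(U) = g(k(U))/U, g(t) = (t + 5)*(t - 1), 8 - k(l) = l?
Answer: 3178/5 ≈ 635.60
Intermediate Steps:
k(l) = 8 - l
w = 605 (w = 5*121 = 605)
g(t) = (-1 + t)*(5 + t) (g(t) = (5 + t)*(-1 + t) = (-1 + t)*(5 + t))
b(U) = (27 + (8 - U)² - 4*U)/U (b(U) = (-5 + (8 - U)² + 4*(8 - U))/U = (-5 + (8 - U)² + (32 - 4*U))/U = (27 + (8 - U)² - 4*U)/U)
S = -34 (S = -4 + 5*(-1 - 5) = -4 + 5*(-6) = -4 - 30 = -34)
b(10)*S + w = (-20 + 10 + 91/10)*(-34) + 605 = -9/10*(-34) + 605 = 153/5 + 605 = 3178/5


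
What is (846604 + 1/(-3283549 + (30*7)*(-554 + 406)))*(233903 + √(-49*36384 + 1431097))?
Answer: 656373492477628245/3314629 + 2806178169915*I*√351719/3314629 ≈ 1.9802e+11 + 5.0209e+8*I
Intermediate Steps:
(846604 + 1/(-3283549 + (30*7)*(-554 + 406)))*(233903 + √(-49*36384 + 1431097)) = (846604 + 1/(-3283549 + 210*(-148)))*(233903 + √(-1782816 + 1431097)) = (846604 + 1/(-3283549 - 31080))*(233903 + √(-351719)) = (846604 + 1/(-3314629))*(233903 + I*√351719) = (846604 - 1/3314629)*(233903 + I*√351719) = 2806178169915*(233903 + I*√351719)/3314629 = 656373492477628245/3314629 + 2806178169915*I*√351719/3314629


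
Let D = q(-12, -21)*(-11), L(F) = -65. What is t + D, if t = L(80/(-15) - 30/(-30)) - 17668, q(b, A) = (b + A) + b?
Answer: -17238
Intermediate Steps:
q(b, A) = A + 2*b (q(b, A) = (A + b) + b = A + 2*b)
D = 495 (D = (-21 + 2*(-12))*(-11) = (-21 - 24)*(-11) = -45*(-11) = 495)
t = -17733 (t = -65 - 17668 = -17733)
t + D = -17733 + 495 = -17238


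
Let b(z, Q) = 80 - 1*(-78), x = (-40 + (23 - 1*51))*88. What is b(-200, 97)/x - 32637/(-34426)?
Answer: 47465125/51501296 ≈ 0.92163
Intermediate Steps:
x = -5984 (x = (-40 + (23 - 51))*88 = (-40 - 28)*88 = -68*88 = -5984)
b(z, Q) = 158 (b(z, Q) = 80 + 78 = 158)
b(-200, 97)/x - 32637/(-34426) = 158/(-5984) - 32637/(-34426) = 158*(-1/5984) - 32637*(-1/34426) = -79/2992 + 32637/34426 = 47465125/51501296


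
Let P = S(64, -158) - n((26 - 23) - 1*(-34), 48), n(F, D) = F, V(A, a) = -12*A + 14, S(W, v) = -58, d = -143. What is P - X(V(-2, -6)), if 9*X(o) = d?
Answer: -712/9 ≈ -79.111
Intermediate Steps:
V(A, a) = 14 - 12*A
X(o) = -143/9 (X(o) = (⅑)*(-143) = -143/9)
P = -95 (P = -58 - ((26 - 23) - 1*(-34)) = -58 - (3 + 34) = -58 - 1*37 = -58 - 37 = -95)
P - X(V(-2, -6)) = -95 - 1*(-143/9) = -95 + 143/9 = -712/9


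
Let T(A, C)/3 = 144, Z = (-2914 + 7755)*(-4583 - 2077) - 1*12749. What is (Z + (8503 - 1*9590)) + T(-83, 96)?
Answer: -32254464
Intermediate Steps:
Z = -32253809 (Z = 4841*(-6660) - 12749 = -32241060 - 12749 = -32253809)
T(A, C) = 432 (T(A, C) = 3*144 = 432)
(Z + (8503 - 1*9590)) + T(-83, 96) = (-32253809 + (8503 - 1*9590)) + 432 = (-32253809 + (8503 - 9590)) + 432 = (-32253809 - 1087) + 432 = -32254896 + 432 = -32254464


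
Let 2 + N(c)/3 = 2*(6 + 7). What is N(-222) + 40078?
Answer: 40150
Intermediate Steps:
N(c) = 72 (N(c) = -6 + 3*(2*(6 + 7)) = -6 + 3*(2*13) = -6 + 3*26 = -6 + 78 = 72)
N(-222) + 40078 = 72 + 40078 = 40150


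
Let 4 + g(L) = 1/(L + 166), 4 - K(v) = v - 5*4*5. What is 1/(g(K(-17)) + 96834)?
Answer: 287/27790211 ≈ 1.0327e-5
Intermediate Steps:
K(v) = 104 - v (K(v) = 4 - (v - 5*4*5) = 4 - (v - 20*5) = 4 - (v - 100) = 4 - (-100 + v) = 4 + (100 - v) = 104 - v)
g(L) = -4 + 1/(166 + L) (g(L) = -4 + 1/(L + 166) = -4 + 1/(166 + L))
1/(g(K(-17)) + 96834) = 1/((-663 - 4*(104 - 1*(-17)))/(166 + (104 - 1*(-17))) + 96834) = 1/((-663 - 4*(104 + 17))/(166 + (104 + 17)) + 96834) = 1/((-663 - 4*121)/(166 + 121) + 96834) = 1/((-663 - 484)/287 + 96834) = 1/((1/287)*(-1147) + 96834) = 1/(-1147/287 + 96834) = 1/(27790211/287) = 287/27790211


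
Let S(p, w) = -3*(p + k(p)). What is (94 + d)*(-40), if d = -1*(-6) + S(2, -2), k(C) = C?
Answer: -3520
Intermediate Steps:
S(p, w) = -6*p (S(p, w) = -3*(p + p) = -6*p)
d = -6 (d = -1*(-6) - 6*2 = 6 - 12 = -6)
(94 + d)*(-40) = (94 - 6)*(-40) = 88*(-40) = -3520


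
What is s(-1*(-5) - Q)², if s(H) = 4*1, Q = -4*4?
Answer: 16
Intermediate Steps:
Q = -16
s(H) = 4
s(-1*(-5) - Q)² = 4² = 16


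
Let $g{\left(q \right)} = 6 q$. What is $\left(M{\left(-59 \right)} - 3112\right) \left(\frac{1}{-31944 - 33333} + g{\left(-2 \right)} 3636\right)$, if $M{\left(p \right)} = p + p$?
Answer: $\frac{9199576389950}{65277} \approx 1.4093 \cdot 10^{8}$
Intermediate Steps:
$M{\left(p \right)} = 2 p$
$\left(M{\left(-59 \right)} - 3112\right) \left(\frac{1}{-31944 - 33333} + g{\left(-2 \right)} 3636\right) = \left(2 \left(-59\right) - 3112\right) \left(\frac{1}{-31944 - 33333} + 6 \left(-2\right) 3636\right) = \left(-118 - 3112\right) \left(\frac{1}{-65277} - 43632\right) = - 3230 \left(- \frac{1}{65277} - 43632\right) = \left(-3230\right) \left(- \frac{2848166065}{65277}\right) = \frac{9199576389950}{65277}$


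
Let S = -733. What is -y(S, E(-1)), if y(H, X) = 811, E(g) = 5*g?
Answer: -811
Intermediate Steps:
-y(S, E(-1)) = -1*811 = -811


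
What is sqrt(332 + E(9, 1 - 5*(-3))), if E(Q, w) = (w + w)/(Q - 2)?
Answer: 2*sqrt(4123)/7 ≈ 18.346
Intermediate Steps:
E(Q, w) = 2*w/(-2 + Q) (E(Q, w) = (2*w)/(-2 + Q) = 2*w/(-2 + Q))
sqrt(332 + E(9, 1 - 5*(-3))) = sqrt(332 + 2*(1 - 5*(-3))/(-2 + 9)) = sqrt(332 + 2*(1 + 15)/7) = sqrt(332 + 2*16*(1/7)) = sqrt(332 + 32/7) = sqrt(2356/7) = 2*sqrt(4123)/7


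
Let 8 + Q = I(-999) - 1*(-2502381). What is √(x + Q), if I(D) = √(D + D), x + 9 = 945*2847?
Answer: √(5192779 + 3*I*√222) ≈ 2278.8 + 0.01*I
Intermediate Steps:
x = 2690406 (x = -9 + 945*2847 = -9 + 2690415 = 2690406)
I(D) = √2*√D (I(D) = √(2*D) = √2*√D)
Q = 2502373 + 3*I*√222 (Q = -8 + (√2*√(-999) - 1*(-2502381)) = -8 + (√2*(3*I*√111) + 2502381) = -8 + (3*I*√222 + 2502381) = -8 + (2502381 + 3*I*√222) = 2502373 + 3*I*√222 ≈ 2.5024e+6 + 44.699*I)
√(x + Q) = √(2690406 + (2502373 + 3*I*√222)) = √(5192779 + 3*I*√222)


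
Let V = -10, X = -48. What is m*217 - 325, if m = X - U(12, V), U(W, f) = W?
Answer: -13345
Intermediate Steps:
m = -60 (m = -48 - 1*12 = -48 - 12 = -60)
m*217 - 325 = -60*217 - 325 = -13020 - 325 = -13345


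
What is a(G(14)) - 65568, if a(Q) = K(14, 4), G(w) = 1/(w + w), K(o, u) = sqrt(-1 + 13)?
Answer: -65568 + 2*sqrt(3) ≈ -65565.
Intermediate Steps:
K(o, u) = 2*sqrt(3) (K(o, u) = sqrt(12) = 2*sqrt(3))
G(w) = 1/(2*w)
a(Q) = 2*sqrt(3)
a(G(14)) - 65568 = 2*sqrt(3) - 65568 = -65568 + 2*sqrt(3)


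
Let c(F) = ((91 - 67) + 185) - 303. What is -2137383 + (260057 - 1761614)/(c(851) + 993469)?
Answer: -707741446394/331125 ≈ -2.1374e+6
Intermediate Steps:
c(F) = -94 (c(F) = (24 + 185) - 303 = 209 - 303 = -94)
-2137383 + (260057 - 1761614)/(c(851) + 993469) = -2137383 + (260057 - 1761614)/(-94 + 993469) = -2137383 - 1501557/993375 = -2137383 - 1501557*1/993375 = -2137383 - 500519/331125 = -707741446394/331125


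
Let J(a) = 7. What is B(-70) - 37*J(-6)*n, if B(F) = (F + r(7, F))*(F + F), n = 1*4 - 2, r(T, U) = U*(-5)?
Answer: -39718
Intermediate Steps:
r(T, U) = -5*U
n = 2 (n = 4 - 2 = 2)
B(F) = -8*F**2 (B(F) = (F - 5*F)*(F + F) = (-4*F)*(2*F) = -8*F**2)
B(-70) - 37*J(-6)*n = -8*(-70)**2 - 37*7*2 = -8*4900 - 259*2 = -39200 - 1*518 = -39200 - 518 = -39718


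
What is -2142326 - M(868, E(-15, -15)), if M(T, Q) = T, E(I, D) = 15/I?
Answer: -2143194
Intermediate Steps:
-2142326 - M(868, E(-15, -15)) = -2142326 - 1*868 = -2142326 - 868 = -2143194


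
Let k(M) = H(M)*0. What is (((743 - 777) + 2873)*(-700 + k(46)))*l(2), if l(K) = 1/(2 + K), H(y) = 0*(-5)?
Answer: -496825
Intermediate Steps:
H(y) = 0
k(M) = 0 (k(M) = 0*0 = 0)
(((743 - 777) + 2873)*(-700 + k(46)))*l(2) = (((743 - 777) + 2873)*(-700 + 0))/(2 + 2) = ((-34 + 2873)*(-700))/4 = (2839*(-700))*(¼) = -1987300*¼ = -496825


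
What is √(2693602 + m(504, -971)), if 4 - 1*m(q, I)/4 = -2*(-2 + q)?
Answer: √2697634 ≈ 1642.4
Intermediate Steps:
m(q, I) = 8*q (m(q, I) = 16 - (-8)*(-2 + q) = 16 - 4*(4 - 2*q) = 16 + (-16 + 8*q) = 8*q)
√(2693602 + m(504, -971)) = √(2693602 + 8*504) = √(2693602 + 4032) = √2697634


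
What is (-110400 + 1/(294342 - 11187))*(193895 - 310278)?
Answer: 3638168891379617/283155 ≈ 1.2849e+10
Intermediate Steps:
(-110400 + 1/(294342 - 11187))*(193895 - 310278) = (-110400 + 1/283155)*(-116383) = -31260311999/283155*(-116383) = 3638168891379617/283155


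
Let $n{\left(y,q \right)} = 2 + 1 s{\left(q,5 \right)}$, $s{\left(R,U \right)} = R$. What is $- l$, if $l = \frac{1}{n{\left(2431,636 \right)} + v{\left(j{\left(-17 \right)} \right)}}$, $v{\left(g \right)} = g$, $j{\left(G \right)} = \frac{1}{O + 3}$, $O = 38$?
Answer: $- \frac{41}{26159} \approx -0.0015673$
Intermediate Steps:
$n{\left(y,q \right)} = 2 + q$ ($n{\left(y,q \right)} = 2 + 1 q = 2 + q$)
$j{\left(G \right)} = \frac{1}{41}$ ($j{\left(G \right)} = \frac{1}{38 + 3} = \frac{1}{41}$)
$l = \frac{41}{26159}$ ($l = \frac{1}{\left(2 + 636\right) + \frac{1}{41}} = \frac{1}{638 + \frac{1}{41}} = \frac{1}{\frac{26159}{41}} = \frac{41}{26159} \approx 0.0015673$)
$- l = \left(-1\right) \frac{41}{26159} = - \frac{41}{26159}$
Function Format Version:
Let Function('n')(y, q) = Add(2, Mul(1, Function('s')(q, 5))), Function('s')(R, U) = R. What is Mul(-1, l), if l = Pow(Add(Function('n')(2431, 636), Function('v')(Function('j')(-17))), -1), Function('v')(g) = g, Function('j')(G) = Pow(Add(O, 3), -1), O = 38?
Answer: Rational(-41, 26159) ≈ -0.0015673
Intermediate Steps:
Function('n')(y, q) = Add(2, q) (Function('n')(y, q) = Add(2, Mul(1, q)) = Add(2, q))
Function('j')(G) = Rational(1, 41) (Function('j')(G) = Pow(Add(38, 3), -1) = Pow(41, -1) = Rational(1, 41))
l = Rational(41, 26159) (l = Pow(Add(Add(2, 636), Rational(1, 41)), -1) = Pow(Add(638, Rational(1, 41)), -1) = Pow(Rational(26159, 41), -1) = Rational(41, 26159) ≈ 0.0015673)
Mul(-1, l) = Mul(-1, Rational(41, 26159)) = Rational(-41, 26159)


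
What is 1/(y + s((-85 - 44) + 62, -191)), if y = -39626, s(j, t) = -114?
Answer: -1/39740 ≈ -2.5164e-5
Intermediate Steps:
1/(y + s((-85 - 44) + 62, -191)) = 1/(-39626 - 114) = 1/(-39740) = -1/39740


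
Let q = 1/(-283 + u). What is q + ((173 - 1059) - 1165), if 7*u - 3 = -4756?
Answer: -1973063/962 ≈ -2051.0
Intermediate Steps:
u = -679 (u = 3/7 + (1/7)*(-4756) = 3/7 - 4756/7 = -679)
q = -1/962 (q = 1/(-283 - 679) = 1/(-962) = -1/962 ≈ -0.0010395)
q + ((173 - 1059) - 1165) = -1/962 + ((173 - 1059) - 1165) = -1/962 + (-886 - 1165) = -1/962 - 2051 = -1973063/962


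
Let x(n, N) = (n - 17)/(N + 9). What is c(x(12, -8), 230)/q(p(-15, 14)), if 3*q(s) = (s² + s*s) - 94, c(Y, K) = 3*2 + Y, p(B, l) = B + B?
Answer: 3/1706 ≈ 0.0017585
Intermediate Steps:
x(n, N) = (-17 + n)/(9 + N)
p(B, l) = 2*B
c(Y, K) = 6 + Y
q(s) = -94/3 + 2*s²/3 (q(s) = ((s² + s*s) - 94)/3 = ((s² + s²) - 94)/3 = (2*s² - 94)/3 = (-94 + 2*s²)/3 = -94/3 + 2*s²/3)
c(x(12, -8), 230)/q(p(-15, 14)) = (6 + (-17 + 12)/(9 - 8))/(-94/3 + 2*(2*(-15))²/3) = (6 - 5/1)/(-94/3 + (⅔)*(-30)²) = (6 + 1*(-5))/(-94/3 + (⅔)*900) = (6 - 5)/(-94/3 + 600) = 1/(1706/3) = 1*(3/1706) = 3/1706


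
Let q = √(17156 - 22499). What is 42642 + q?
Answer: 42642 + I*√5343 ≈ 42642.0 + 73.096*I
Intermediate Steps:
q = I*√5343 (q = √(-5343) = I*√5343 ≈ 73.096*I)
42642 + q = 42642 + I*√5343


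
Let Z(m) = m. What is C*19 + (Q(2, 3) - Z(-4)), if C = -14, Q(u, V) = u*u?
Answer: -258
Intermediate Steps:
Q(u, V) = u²
C*19 + (Q(2, 3) - Z(-4)) = -14*19 + (2² - 1*(-4)) = -266 + (4 + 4) = -266 + 8 = -258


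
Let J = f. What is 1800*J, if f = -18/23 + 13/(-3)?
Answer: -211800/23 ≈ -9208.7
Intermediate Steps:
f = -353/69 (f = -18*1/23 + 13*(-1/3) = -18/23 - 13/3 = -353/69 ≈ -5.1159)
J = -353/69 ≈ -5.1159
1800*J = 1800*(-353/69) = -211800/23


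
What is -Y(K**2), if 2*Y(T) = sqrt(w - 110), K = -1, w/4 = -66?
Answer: -I*sqrt(374)/2 ≈ -9.6695*I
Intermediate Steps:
w = -264 (w = 4*(-66) = -264)
Y(T) = I*sqrt(374)/2 (Y(T) = sqrt(-264 - 110)/2 = sqrt(-374)/2 = (I*sqrt(374))/2 = I*sqrt(374)/2)
-Y(K**2) = -I*sqrt(374)/2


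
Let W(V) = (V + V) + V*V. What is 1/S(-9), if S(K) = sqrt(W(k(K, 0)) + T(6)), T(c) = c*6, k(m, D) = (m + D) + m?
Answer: 1/18 ≈ 0.055556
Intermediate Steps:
k(m, D) = D + 2*m (k(m, D) = (D + m) + m = D + 2*m)
W(V) = V**2 + 2*V (W(V) = 2*V + V**2 = V**2 + 2*V)
T(c) = 6*c
S(K) = sqrt(36 + 2*K*(2 + 2*K)) (S(K) = sqrt((0 + 2*K)*(2 + (0 + 2*K)) + 6*6) = sqrt((2*K)*(2 + 2*K) + 36) = sqrt(2*K*(2 + 2*K) + 36) = sqrt(36 + 2*K*(2 + 2*K)))
1/S(-9) = 1/(2*sqrt(9 - 9*(1 - 9))) = 1/(2*sqrt(9 - 9*(-8))) = 1/(2*sqrt(9 + 72)) = 1/(2*sqrt(81)) = 1/(2*9) = 1/18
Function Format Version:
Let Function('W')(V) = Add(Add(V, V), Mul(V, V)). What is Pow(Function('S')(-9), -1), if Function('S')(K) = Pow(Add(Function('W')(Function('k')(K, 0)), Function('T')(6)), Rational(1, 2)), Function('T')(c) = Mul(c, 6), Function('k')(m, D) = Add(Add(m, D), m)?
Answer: Rational(1, 18) ≈ 0.055556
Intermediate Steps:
Function('k')(m, D) = Add(D, Mul(2, m)) (Function('k')(m, D) = Add(Add(D, m), m) = Add(D, Mul(2, m)))
Function('W')(V) = Add(Pow(V, 2), Mul(2, V)) (Function('W')(V) = Add(Mul(2, V), Pow(V, 2)) = Add(Pow(V, 2), Mul(2, V)))
Function('T')(c) = Mul(6, c)
Function('S')(K) = Pow(Add(36, Mul(2, K, Add(2, Mul(2, K)))), Rational(1, 2)) (Function('S')(K) = Pow(Add(Mul(Add(0, Mul(2, K)), Add(2, Add(0, Mul(2, K)))), Mul(6, 6)), Rational(1, 2)) = Pow(Add(Mul(Mul(2, K), Add(2, Mul(2, K))), 36), Rational(1, 2)) = Pow(Add(Mul(2, K, Add(2, Mul(2, K))), 36), Rational(1, 2)) = Pow(Add(36, Mul(2, K, Add(2, Mul(2, K)))), Rational(1, 2)))
Pow(Function('S')(-9), -1) = Pow(Mul(2, Pow(Add(9, Mul(-9, Add(1, -9))), Rational(1, 2))), -1) = Pow(Mul(2, Pow(Add(9, Mul(-9, -8)), Rational(1, 2))), -1) = Pow(Mul(2, Pow(Add(9, 72), Rational(1, 2))), -1) = Pow(Mul(2, Pow(81, Rational(1, 2))), -1) = Pow(Mul(2, 9), -1) = Pow(18, -1) = Rational(1, 18)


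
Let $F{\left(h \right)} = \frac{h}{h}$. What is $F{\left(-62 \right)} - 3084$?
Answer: $-3083$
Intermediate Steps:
$F{\left(h \right)} = 1$
$F{\left(-62 \right)} - 3084 = 1 - 3084 = -3083$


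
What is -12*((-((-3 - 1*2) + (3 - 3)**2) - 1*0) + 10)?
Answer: -180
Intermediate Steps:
-12*((-((-3 - 1*2) + (3 - 3)**2) - 1*0) + 10) = -12*((-((-3 - 2) + 0**2) + 0) + 10) = -12*((-(-5 + 0) + 0) + 10) = -12*((-1*(-5) + 0) + 10) = -12*((5 + 0) + 10) = -12*(5 + 10) = -12*15 = -180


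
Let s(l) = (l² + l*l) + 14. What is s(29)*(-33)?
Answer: -55968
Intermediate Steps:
s(l) = 14 + 2*l² (s(l) = (l² + l²) + 14 = 2*l² + 14 = 14 + 2*l²)
s(29)*(-33) = (14 + 2*29²)*(-33) = (14 + 2*841)*(-33) = (14 + 1682)*(-33) = 1696*(-33) = -55968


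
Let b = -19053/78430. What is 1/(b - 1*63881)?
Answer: -78430/5010205883 ≈ -1.5654e-5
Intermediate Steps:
b = -19053/78430 (b = -19053*1/78430 = -19053/78430 ≈ -0.24293)
1/(b - 1*63881) = 1/(-19053/78430 - 1*63881) = 1/(-19053/78430 - 63881) = 1/(-5010205883/78430) = -78430/5010205883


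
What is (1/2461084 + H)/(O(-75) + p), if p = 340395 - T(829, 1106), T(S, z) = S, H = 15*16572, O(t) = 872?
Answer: 611776260721/837846514792 ≈ 0.73018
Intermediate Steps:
H = 248580
p = 339566 (p = 340395 - 1*829 = 340395 - 829 = 339566)
(1/2461084 + H)/(O(-75) + p) = (1/2461084 + 248580)/(872 + 339566) = (1/2461084 + 248580)/340438 = (611776260721/2461084)*(1/340438) = 611776260721/837846514792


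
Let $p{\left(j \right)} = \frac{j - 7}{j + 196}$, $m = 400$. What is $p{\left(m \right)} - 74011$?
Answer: $- \frac{44110163}{596} \approx -74010.0$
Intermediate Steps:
$p{\left(j \right)} = \frac{-7 + j}{196 + j}$
$p{\left(m \right)} - 74011 = \frac{-7 + 400}{196 + 400} - 74011 = \frac{1}{596} \cdot 393 - 74011 = \frac{393}{596} - 74011 = - \frac{44110163}{596}$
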